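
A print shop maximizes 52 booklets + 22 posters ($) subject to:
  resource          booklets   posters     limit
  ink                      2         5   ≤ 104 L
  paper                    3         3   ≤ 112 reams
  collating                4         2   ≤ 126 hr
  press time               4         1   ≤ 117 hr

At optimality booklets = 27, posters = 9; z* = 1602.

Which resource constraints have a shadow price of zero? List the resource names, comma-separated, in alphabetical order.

ink: 99/104 (slack 5)
paper: 108/112 (slack 4)
collating: 126/126 (binding)
press time: 117/117 (binding)
By complementary slackness, a constraint with positive slack has shadow price 0 → ink, paper.

ink, paper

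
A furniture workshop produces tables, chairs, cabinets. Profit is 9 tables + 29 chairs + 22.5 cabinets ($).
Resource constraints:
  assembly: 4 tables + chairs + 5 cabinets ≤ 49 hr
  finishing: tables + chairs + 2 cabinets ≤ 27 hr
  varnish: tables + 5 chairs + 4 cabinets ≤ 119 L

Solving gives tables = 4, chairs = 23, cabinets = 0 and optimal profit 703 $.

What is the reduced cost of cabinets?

At the optimum: assembly uses 39 of 49 (slack = 10); finishing uses 27 of 27 (binding); varnish uses 119 of 119 (binding).
By complementary slackness, y = 0 for the non-binding constraint.
From A_Bᵀ y = c: 1·y_finishing + 1·y_varnish = 9; 1·y_finishing + 5·y_varnish = 29.
Solving: y_finishing = 4, y_varnish = 5.
Reduced cost of cabinets: c₃ − yᵀa₃ = 22.5 − (4·2 + 5·4) = 22.5 − 28 = -5.5.

-5.5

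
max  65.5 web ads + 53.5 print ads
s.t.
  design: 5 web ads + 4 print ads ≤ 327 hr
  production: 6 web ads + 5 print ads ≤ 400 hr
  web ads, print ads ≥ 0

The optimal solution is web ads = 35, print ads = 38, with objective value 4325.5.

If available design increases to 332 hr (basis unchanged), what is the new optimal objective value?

At the optimum: design uses 327 of 327 (binding); production uses 400 of 400 (binding).
The binding rows give the dual system: 5·y_design + 6·y_production = 65.5 and 4·y_design + 5·y_production = 53.5.
→ y_design = 6.5 and y_production = 5.5.
Δz = y_design·Δb = 6.5 × (5) = 32.5, so new z* = 4325.5 + 32.5 = 4358.

4358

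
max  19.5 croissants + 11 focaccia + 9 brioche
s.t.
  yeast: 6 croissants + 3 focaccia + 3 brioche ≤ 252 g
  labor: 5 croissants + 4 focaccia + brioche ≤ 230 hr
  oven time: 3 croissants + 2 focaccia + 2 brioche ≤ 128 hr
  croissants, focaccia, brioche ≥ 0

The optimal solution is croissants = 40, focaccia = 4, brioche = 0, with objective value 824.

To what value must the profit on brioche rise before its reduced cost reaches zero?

11

At the optimum: yeast uses 252 of 252 (binding); labor uses 216 of 230 (slack = 14); oven time uses 128 of 128 (binding).
Slack constraints have shadow price 0 (complementary slackness).
From A_Bᵀ y = c: 6·y_yeast + 3·y_oven time = 19.5; 3·y_yeast + 2·y_oven time = 11.
This yields shadow prices y_yeast = 2, y_oven time = 2.5.
brioche enters the basis when its profit ≥ yᵀa₃ = 2·3 + 2.5·2 = 11.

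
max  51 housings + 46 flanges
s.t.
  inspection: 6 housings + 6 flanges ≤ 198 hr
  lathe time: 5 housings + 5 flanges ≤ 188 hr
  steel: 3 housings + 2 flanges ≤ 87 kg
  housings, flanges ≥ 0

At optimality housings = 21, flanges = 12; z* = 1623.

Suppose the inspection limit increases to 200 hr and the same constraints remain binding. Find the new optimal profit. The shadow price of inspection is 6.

Δb = 2, so new z* = 1623 + (6)·(2) = 1623 + 12 = 1635.

1635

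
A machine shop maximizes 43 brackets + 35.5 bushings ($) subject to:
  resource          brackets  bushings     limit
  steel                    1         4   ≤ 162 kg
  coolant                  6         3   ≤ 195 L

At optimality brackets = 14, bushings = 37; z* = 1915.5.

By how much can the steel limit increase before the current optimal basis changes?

98

Binding constraints: steel, coolant. The basis is B = [[1,4],[6,3]] with det -21.
Per unit increase in steel, x* moves by d = (-0.1429, 0.2857).
The basis stays optimal until brackets reaches 0; allowable increase = 98 kg.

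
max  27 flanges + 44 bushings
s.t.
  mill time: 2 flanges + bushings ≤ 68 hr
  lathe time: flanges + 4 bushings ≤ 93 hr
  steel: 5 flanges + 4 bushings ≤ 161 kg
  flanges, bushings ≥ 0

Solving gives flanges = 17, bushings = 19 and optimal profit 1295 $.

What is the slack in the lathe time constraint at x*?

0

lathe time used = 1·17 + 4·19 = 93; slack = 93 − 93 = 0.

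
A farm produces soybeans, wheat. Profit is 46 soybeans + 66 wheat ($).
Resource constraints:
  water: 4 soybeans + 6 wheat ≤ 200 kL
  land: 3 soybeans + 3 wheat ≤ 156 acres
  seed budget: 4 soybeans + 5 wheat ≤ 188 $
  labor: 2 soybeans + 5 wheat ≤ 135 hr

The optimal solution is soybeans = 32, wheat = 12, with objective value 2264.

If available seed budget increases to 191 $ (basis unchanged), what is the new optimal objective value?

Binding: water and seed budget. Non-binding: land (24 unused), labor (11 unused).
Since land, labor are not tight, their duals are 0.
The binding rows give the dual system: 4·y_water + 4·y_seed budget = 46 and 6·y_water + 5·y_seed budget = 66.
This yields shadow prices y_water = 8.5, y_seed budget = 3.
Δz = y_seed budget·Δb = 3 × (3) = 9, so new z* = 2264 + 9 = 2273.

2273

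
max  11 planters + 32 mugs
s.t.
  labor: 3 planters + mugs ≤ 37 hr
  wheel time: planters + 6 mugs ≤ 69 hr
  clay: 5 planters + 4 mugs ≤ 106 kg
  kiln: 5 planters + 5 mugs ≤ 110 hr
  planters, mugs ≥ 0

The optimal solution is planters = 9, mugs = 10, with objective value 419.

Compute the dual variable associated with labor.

2

Check each constraint at x*: labor 37/37 (tight); wheel time 69/69 (tight); clay 85/106 (slack 21); kiln 95/110 (slack 15).
Slack constraints have shadow price 0 (complementary slackness).
The binding rows give the dual system: 3·y_labor + 1·y_wheel time = 11 and 1·y_labor + 6·y_wheel time = 32.
This yields shadow prices y_labor = 2, y_wheel time = 5.
Shadow price of labor = 2.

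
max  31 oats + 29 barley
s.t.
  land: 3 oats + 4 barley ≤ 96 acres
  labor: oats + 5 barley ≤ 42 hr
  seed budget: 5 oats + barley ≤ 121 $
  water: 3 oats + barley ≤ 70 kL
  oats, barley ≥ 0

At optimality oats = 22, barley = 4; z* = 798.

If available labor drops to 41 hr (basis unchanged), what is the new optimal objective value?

794

At the optimum: land uses 82 of 96 (slack = 14); labor uses 42 of 42 (binding); seed budget uses 114 of 121 (slack = 7); water uses 70 of 70 (binding).
Slack constraints have shadow price 0 (complementary slackness).
From A_Bᵀ y = c: 1·y_labor + 3·y_water = 31; 5·y_labor + 1·y_water = 29.
Solving: y_labor = 4, y_water = 9.
Δz = y_labor·Δb = 4 × (-1) = -4, so new z* = 798 − 4 = 794.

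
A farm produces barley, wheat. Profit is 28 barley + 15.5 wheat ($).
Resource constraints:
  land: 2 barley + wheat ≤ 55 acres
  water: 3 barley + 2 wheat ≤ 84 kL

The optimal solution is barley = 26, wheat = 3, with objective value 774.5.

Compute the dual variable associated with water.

3

Both land and water are binding at x*.
The binding rows give the dual system: 2·y_land + 3·y_water = 28 and 1·y_land + 2·y_water = 15.5.
Solving: y_land = 9.5, y_water = 3.
Shadow price of water = 3.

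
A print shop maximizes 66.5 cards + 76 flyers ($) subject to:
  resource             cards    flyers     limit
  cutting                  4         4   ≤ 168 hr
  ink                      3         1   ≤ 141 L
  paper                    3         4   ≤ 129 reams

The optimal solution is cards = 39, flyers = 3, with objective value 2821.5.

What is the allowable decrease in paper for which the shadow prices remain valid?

3

Binding constraints: cutting, paper. The basis is B = [[4,4],[3,4]] with det 4.
Per unit decrease in paper, x* moves by d = (1, -1).
The basis stays optimal until flyers reaches 0; allowable decrease = 3 reams.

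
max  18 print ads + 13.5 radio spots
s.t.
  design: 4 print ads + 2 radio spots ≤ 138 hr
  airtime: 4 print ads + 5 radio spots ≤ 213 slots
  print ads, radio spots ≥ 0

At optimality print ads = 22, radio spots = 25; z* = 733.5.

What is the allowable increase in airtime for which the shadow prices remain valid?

Binding constraints: design, airtime. The basis is B = [[4,2],[4,5]] with det 12.
Per unit increase in airtime, x* moves by d = (-0.1667, 0.3333).
The basis stays optimal until print ads reaches 0; allowable increase = 132 slots.

132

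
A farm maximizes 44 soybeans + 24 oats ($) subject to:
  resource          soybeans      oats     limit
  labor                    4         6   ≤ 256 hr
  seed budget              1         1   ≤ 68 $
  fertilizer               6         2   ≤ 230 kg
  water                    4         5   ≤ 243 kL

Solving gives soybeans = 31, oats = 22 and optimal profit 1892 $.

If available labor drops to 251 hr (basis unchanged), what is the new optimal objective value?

Binding: labor and fertilizer. Non-binding: seed budget (15 unused), water (9 unused).
Since seed budget, water are not tight, their duals are 0.
Dual feasibility on the basic columns requires 4·y_labor + 6·y_fertilizer = 44, 6·y_labor + 2·y_fertilizer = 24.
→ y_labor = 2 and y_fertilizer = 6.
Δz = y_labor·Δb = 2 × (-5) = -10, so new z* = 1892 − 10 = 1882.

1882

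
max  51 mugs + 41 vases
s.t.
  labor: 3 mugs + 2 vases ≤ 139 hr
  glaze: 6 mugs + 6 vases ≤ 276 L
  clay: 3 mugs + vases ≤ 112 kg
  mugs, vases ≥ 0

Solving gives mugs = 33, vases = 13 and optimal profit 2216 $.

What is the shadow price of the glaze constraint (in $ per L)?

6

Check each constraint at x*: labor 125/139 (slack 14); glaze 276/276 (tight); clay 112/112 (tight).
By complementary slackness, y = 0 for the non-binding constraint.
From A_Bᵀ y = c: 6·y_glaze + 3·y_clay = 51; 6·y_glaze + 1·y_clay = 41.
Solving: y_glaze = 6, y_clay = 5.
Shadow price of glaze = 6.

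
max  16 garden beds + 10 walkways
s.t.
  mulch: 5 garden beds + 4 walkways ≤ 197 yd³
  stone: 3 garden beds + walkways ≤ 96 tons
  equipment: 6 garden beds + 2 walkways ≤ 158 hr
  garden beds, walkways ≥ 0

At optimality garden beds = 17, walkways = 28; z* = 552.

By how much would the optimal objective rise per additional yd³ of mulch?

Binding: mulch and equipment. Non-binding: stone (17 unused).
Slack constraints have shadow price 0 (complementary slackness).
From A_Bᵀ y = c: 5·y_mulch + 6·y_equipment = 16; 4·y_mulch + 2·y_equipment = 10.
Solving: y_mulch = 2, y_equipment = 1.
Shadow price of mulch = 2.

2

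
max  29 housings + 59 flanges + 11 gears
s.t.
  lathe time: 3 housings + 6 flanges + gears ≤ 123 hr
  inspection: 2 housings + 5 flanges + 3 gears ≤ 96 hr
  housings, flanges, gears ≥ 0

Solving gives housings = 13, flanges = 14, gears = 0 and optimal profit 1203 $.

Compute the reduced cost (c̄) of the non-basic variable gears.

-1

At the optimum: lathe time uses 123 of 123 (binding); inspection uses 96 of 96 (binding).
Dual feasibility on the basic columns requires 3·y_lathe time + 2·y_inspection = 29, 6·y_lathe time + 5·y_inspection = 59.
This yields shadow prices y_lathe time = 9, y_inspection = 1.
Reduced cost of gears: c₃ − yᵀa₃ = 11 − (9·1 + 1·3) = 11 − 12 = -1.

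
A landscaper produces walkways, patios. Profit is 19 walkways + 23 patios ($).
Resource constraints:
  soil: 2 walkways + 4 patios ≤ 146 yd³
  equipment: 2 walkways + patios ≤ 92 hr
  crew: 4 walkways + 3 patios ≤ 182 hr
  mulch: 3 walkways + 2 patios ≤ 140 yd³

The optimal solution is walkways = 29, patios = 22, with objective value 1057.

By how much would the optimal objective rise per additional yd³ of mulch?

0

Check each constraint at x*: soil 146/146 (tight); equipment 80/92 (slack 12); crew 182/182 (tight); mulch 131/140 (slack 9).
Slack constraints have shadow price 0 (complementary slackness).
Dual feasibility on the basic columns requires 2·y_soil + 4·y_crew = 19, 4·y_soil + 3·y_crew = 23.
Solving: y_soil = 3.5, y_crew = 3.
Shadow price of mulch = 0.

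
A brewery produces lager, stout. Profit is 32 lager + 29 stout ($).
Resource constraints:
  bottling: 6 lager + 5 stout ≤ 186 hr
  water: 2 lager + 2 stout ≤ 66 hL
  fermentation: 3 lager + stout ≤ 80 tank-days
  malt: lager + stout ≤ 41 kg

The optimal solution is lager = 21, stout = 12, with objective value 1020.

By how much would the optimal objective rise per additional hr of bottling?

Check each constraint at x*: bottling 186/186 (tight); water 66/66 (tight); fermentation 75/80 (slack 5); malt 33/41 (slack 8).
By complementary slackness, y = 0 for the non-binding constraints.
From A_Bᵀ y = c: 6·y_bottling + 2·y_water = 32; 5·y_bottling + 2·y_water = 29.
This yields shadow prices y_bottling = 3, y_water = 7.
Shadow price of bottling = 3.

3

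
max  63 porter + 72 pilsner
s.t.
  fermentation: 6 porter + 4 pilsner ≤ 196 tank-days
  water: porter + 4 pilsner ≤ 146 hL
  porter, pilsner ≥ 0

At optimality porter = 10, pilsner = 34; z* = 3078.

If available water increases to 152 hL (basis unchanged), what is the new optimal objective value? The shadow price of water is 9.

3132

Δb = 6, so new z* = 3078 + (9)·(6) = 3078 + 54 = 3132.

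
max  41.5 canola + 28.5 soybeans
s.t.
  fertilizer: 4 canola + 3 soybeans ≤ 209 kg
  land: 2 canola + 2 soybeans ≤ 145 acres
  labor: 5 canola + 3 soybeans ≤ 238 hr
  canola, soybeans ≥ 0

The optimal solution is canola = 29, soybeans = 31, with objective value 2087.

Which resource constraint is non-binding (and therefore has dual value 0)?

fertilizer: 209/209 (binding)
land: 120/145 (slack 25)
labor: 238/238 (binding)
By complementary slackness, a constraint with positive slack has shadow price 0 → land.

land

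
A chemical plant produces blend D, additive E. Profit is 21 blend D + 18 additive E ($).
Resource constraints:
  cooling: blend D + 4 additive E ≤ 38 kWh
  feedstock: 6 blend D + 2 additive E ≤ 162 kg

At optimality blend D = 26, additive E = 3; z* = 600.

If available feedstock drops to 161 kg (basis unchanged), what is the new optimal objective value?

597

Check each constraint at x*: cooling 38/38 (tight); feedstock 162/162 (tight).
From A_Bᵀ y = c: 1·y_cooling + 6·y_feedstock = 21; 4·y_cooling + 2·y_feedstock = 18.
This yields shadow prices y_cooling = 3, y_feedstock = 3.
Δz = y_feedstock·Δb = 3 × (-1) = -3, so new z* = 600 − 3 = 597.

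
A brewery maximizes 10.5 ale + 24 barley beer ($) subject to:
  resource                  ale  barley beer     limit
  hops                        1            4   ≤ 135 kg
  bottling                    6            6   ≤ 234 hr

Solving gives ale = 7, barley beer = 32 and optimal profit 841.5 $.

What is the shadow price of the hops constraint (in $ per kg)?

Both hops and bottling are binding at x*.
Dual feasibility on the basic columns requires 1·y_hops + 6·y_bottling = 10.5, 4·y_hops + 6·y_bottling = 24.
This yields shadow prices y_hops = 4.5, y_bottling = 1.
Shadow price of hops = 4.5.

4.5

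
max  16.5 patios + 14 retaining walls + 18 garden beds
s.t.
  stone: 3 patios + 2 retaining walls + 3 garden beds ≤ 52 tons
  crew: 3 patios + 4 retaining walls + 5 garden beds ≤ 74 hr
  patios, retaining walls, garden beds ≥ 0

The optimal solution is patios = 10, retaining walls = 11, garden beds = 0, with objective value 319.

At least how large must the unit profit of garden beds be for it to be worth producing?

19.5

Check each constraint at x*: stone 52/52 (tight); crew 74/74 (tight).
Dual feasibility on the basic columns requires 3·y_stone + 3·y_crew = 16.5, 2·y_stone + 4·y_crew = 14.
→ y_stone = 4 and y_crew = 1.5.
garden beds enters the basis when its profit ≥ yᵀa₃ = 4·3 + 1.5·5 = 19.5.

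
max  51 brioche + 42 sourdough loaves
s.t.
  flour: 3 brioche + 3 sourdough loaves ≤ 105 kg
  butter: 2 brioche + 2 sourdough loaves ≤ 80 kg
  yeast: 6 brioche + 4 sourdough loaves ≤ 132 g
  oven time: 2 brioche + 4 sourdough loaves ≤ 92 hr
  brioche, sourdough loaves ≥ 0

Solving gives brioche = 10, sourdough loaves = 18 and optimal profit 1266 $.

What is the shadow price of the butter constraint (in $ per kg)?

At the optimum: flour uses 84 of 105 (slack = 21); butter uses 56 of 80 (slack = 24); yeast uses 132 of 132 (binding); oven time uses 92 of 92 (binding).
By complementary slackness, y = 0 for the non-binding constraints.
Dual feasibility on the basic columns requires 6·y_yeast + 2·y_oven time = 51, 4·y_yeast + 4·y_oven time = 42.
→ y_yeast = 7.5 and y_oven time = 3.
Shadow price of butter = 0.

0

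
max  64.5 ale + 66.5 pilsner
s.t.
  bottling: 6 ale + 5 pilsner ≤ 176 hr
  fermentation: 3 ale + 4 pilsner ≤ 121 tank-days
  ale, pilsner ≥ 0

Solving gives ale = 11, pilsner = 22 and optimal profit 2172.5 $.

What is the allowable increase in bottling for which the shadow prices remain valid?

66

Binding constraints: bottling, fermentation. The basis is B = [[6,5],[3,4]] with det 9.
Per unit increase in bottling, x* moves by d = (0.4444, -0.3333).
The basis stays optimal until pilsner reaches 0; allowable increase = 66 hr.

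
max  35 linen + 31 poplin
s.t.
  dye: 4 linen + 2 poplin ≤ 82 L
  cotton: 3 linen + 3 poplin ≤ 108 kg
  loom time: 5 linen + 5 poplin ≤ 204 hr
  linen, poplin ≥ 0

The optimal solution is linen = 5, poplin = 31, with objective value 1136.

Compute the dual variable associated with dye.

2

Binding: dye and cotton. Non-binding: loom time (24 unused).
By complementary slackness, y = 0 for the non-binding constraint.
The binding rows give the dual system: 4·y_dye + 3·y_cotton = 35 and 2·y_dye + 3·y_cotton = 31.
→ y_dye = 2 and y_cotton = 9.
Shadow price of dye = 2.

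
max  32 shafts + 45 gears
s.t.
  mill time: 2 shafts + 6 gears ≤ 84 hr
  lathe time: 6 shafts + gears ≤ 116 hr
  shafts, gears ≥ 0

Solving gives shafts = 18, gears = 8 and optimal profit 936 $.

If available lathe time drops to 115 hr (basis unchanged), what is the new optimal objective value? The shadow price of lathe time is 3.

Δb = -1, so new z* = 936 + (3)·(-1) = 936 − 3 = 933.

933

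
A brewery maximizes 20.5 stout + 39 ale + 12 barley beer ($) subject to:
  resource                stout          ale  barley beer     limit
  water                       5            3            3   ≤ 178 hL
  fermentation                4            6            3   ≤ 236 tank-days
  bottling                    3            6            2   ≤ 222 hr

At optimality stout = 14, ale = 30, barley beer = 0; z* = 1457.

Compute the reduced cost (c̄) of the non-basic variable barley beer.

-2

Check each constraint at x*: water 160/178 (slack 18); fermentation 236/236 (tight); bottling 222/222 (tight).
Since water is not tight, its dual is 0.
From A_Bᵀ y = c: 4·y_fermentation + 3·y_bottling = 20.5; 6·y_fermentation + 6·y_bottling = 39.
This yields shadow prices y_fermentation = 1, y_bottling = 5.5.
Reduced cost of barley beer: c₃ − yᵀa₃ = 12 − (1·3 + 5.5·2) = 12 − 14 = -2.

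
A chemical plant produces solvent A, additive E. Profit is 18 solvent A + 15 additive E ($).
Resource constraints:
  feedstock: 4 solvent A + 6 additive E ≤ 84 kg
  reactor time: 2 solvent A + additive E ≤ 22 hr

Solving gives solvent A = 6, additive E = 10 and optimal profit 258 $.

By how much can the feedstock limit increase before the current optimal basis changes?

48

Binding constraints: feedstock, reactor time. The basis is B = [[4,6],[2,1]] with det -8.
Per unit increase in feedstock, x* moves by d = (-0.125, 0.25).
The basis stays optimal until solvent A reaches 0; allowable increase = 48 kg.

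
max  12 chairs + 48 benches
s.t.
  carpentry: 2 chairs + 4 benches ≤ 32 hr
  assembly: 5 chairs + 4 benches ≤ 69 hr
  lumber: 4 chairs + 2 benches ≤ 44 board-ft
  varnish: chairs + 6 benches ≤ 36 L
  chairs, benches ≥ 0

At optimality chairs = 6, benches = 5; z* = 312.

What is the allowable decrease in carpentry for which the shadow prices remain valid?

8

Binding constraints: carpentry, varnish. The basis is B = [[2,4],[1,6]] with det 8.
Per unit decrease in carpentry, x* moves by d = (-0.75, 0.125).
The basis stays optimal until chairs reaches 0; allowable decrease = 8 hr.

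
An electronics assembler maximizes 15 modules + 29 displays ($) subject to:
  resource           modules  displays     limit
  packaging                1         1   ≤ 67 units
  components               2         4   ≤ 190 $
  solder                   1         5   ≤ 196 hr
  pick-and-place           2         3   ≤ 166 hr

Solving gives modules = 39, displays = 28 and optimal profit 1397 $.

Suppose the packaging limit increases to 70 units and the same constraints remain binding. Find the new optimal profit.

1400

Check each constraint at x*: packaging 67/67 (tight); components 190/190 (tight); solder 179/196 (slack 17); pick-and-place 162/166 (slack 4).
Since solder, pick-and-place are not tight, their duals are 0.
Dual feasibility on the basic columns requires 1·y_packaging + 2·y_components = 15, 1·y_packaging + 4·y_components = 29.
This yields shadow prices y_packaging = 1, y_components = 7.
Δz = y_packaging·Δb = 1 × (3) = 3, so new z* = 1397 + 3 = 1400.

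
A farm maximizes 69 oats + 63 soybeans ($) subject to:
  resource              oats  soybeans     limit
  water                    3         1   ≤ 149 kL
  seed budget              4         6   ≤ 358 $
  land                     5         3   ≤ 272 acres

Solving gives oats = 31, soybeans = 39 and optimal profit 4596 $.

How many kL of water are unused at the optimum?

water used = 3·31 + 1·39 = 132; slack = 149 − 132 = 17.

17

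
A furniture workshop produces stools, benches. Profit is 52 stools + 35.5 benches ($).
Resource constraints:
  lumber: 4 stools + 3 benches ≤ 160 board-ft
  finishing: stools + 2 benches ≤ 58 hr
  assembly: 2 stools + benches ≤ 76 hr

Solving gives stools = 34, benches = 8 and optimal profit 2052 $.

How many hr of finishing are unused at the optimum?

8

finishing used = 1·34 + 2·8 = 50; slack = 58 − 50 = 8.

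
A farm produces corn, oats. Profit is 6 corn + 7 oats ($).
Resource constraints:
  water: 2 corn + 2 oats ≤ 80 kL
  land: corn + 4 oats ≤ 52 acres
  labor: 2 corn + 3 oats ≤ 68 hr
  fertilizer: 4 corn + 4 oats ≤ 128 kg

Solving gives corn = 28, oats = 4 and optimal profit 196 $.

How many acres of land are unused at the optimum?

land used = 1·28 + 4·4 = 44; slack = 52 − 44 = 8.

8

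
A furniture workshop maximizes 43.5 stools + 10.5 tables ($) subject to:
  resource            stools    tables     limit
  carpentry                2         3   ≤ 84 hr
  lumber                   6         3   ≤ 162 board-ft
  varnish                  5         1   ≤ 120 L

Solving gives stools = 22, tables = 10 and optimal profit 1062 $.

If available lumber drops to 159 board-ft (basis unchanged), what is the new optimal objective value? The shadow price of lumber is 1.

Δb = -3, so new z* = 1062 + (1)·(-3) = 1062 − 3 = 1059.

1059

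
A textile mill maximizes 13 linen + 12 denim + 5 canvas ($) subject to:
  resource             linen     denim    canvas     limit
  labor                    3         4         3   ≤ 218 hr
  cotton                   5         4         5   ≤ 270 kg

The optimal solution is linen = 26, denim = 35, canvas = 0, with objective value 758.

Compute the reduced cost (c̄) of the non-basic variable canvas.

-8

Both labor and cotton are binding at x*.
From A_Bᵀ y = c: 3·y_labor + 5·y_cotton = 13; 4·y_labor + 4·y_cotton = 12.
Solving: y_labor = 1, y_cotton = 2.
Reduced cost of canvas: c₃ − yᵀa₃ = 5 − (1·3 + 2·5) = 5 − 13 = -8.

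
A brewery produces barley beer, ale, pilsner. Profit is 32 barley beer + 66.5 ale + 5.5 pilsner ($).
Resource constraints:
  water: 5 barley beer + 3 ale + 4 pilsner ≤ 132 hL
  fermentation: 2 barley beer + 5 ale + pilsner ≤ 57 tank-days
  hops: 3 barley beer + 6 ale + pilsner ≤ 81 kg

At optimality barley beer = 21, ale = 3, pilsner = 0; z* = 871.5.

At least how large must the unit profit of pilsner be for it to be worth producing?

11.5

Binding: fermentation and hops. Non-binding: water (18 unused).
Since water is not tight, its dual is 0.
Dual feasibility on the basic columns requires 2·y_fermentation + 3·y_hops = 32, 5·y_fermentation + 6·y_hops = 66.5.
This yields shadow prices y_fermentation = 2.5, y_hops = 9.
pilsner enters the basis when its profit ≥ yᵀa₃ = 2.5·1 + 9·1 = 11.5.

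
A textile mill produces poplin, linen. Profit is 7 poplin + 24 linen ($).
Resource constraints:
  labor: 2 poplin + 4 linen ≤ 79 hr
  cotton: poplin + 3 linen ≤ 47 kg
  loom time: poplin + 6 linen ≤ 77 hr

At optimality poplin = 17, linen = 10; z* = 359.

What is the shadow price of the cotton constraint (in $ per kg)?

At the optimum: labor uses 74 of 79 (slack = 5); cotton uses 47 of 47 (binding); loom time uses 77 of 77 (binding).
Since labor is not tight, its dual is 0.
The binding rows give the dual system: 1·y_cotton + 1·y_loom time = 7 and 3·y_cotton + 6·y_loom time = 24.
→ y_cotton = 6 and y_loom time = 1.
Shadow price of cotton = 6.

6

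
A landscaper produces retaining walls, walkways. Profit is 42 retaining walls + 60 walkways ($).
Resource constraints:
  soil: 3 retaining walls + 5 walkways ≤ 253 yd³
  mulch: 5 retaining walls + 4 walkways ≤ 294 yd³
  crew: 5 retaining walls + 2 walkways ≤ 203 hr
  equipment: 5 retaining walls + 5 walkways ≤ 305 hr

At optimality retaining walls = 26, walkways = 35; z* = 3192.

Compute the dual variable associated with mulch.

Binding: soil and equipment. Non-binding: mulch (24 unused), crew (3 unused).
Since mulch, crew are not tight, their duals are 0.
The binding rows give the dual system: 3·y_soil + 5·y_equipment = 42 and 5·y_soil + 5·y_equipment = 60.
This yields shadow prices y_soil = 9, y_equipment = 3.
Shadow price of mulch = 0.

0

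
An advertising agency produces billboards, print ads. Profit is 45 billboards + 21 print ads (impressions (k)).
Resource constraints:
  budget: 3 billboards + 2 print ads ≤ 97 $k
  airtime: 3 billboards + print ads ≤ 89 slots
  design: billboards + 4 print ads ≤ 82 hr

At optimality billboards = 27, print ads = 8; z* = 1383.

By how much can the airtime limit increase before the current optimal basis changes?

Binding constraints: budget, airtime. The basis is B = [[3,2],[3,1]] with det -3.
Per unit increase in airtime, x* moves by d = (0.6667, -1).
The basis stays optimal until print ads reaches 0; allowable increase = 8 slots.

8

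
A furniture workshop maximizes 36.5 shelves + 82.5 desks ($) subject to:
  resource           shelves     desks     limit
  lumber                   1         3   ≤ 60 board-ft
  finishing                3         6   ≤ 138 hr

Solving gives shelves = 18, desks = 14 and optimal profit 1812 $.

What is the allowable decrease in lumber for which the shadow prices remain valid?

14

Binding constraints: lumber, finishing. The basis is B = [[1,3],[3,6]] with det -3.
Per unit decrease in lumber, x* moves by d = (2, -1).
The basis stays optimal until desks reaches 0; allowable decrease = 14 board-ft.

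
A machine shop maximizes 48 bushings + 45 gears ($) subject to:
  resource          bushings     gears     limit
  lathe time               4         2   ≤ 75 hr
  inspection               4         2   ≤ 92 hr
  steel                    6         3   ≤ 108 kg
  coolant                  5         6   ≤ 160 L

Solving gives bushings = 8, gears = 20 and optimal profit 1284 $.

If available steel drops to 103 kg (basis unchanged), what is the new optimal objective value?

Check each constraint at x*: lathe time 72/75 (slack 3); inspection 72/92 (slack 20); steel 108/108 (tight); coolant 160/160 (tight).
Slack constraints have shadow price 0 (complementary slackness).
The binding rows give the dual system: 6·y_steel + 5·y_coolant = 48 and 3·y_steel + 6·y_coolant = 45.
→ y_steel = 3 and y_coolant = 6.
Δz = y_steel·Δb = 3 × (-5) = -15, so new z* = 1284 − 15 = 1269.

1269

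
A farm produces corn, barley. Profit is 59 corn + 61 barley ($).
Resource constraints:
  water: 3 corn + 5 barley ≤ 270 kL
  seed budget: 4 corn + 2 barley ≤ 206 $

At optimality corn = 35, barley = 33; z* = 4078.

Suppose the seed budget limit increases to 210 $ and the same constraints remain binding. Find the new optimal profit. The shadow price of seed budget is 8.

Δb = 4, so new z* = 4078 + (8)·(4) = 4078 + 32 = 4110.

4110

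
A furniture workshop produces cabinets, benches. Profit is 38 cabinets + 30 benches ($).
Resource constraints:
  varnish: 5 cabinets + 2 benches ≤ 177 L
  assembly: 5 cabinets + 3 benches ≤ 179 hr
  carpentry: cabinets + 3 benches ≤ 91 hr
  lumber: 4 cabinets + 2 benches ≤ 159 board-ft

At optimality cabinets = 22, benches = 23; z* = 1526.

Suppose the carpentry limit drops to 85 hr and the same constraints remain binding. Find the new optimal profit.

1508

At the optimum: varnish uses 156 of 177 (slack = 21); assembly uses 179 of 179 (binding); carpentry uses 91 of 91 (binding); lumber uses 134 of 159 (slack = 25).
By complementary slackness, y = 0 for the non-binding constraints.
From A_Bᵀ y = c: 5·y_assembly + 1·y_carpentry = 38; 3·y_assembly + 3·y_carpentry = 30.
Solving: y_assembly = 7, y_carpentry = 3.
Δz = y_carpentry·Δb = 3 × (-6) = -18, so new z* = 1526 − 18 = 1508.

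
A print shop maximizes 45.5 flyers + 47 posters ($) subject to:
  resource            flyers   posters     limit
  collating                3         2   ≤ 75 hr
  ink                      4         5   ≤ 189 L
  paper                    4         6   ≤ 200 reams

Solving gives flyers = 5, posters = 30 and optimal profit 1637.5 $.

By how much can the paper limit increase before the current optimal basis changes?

25

Binding constraints: collating, paper. The basis is B = [[3,2],[4,6]] with det 10.
Per unit increase in paper, x* moves by d = (-0.2, 0.3).
The basis stays optimal until flyers reaches 0; allowable increase = 25 reams.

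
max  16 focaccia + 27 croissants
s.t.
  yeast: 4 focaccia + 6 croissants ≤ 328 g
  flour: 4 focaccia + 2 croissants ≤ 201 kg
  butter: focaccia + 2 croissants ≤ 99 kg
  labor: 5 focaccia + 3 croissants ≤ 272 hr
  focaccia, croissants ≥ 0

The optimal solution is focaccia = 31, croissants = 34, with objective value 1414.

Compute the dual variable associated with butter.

Check each constraint at x*: yeast 328/328 (tight); flour 192/201 (slack 9); butter 99/99 (tight); labor 257/272 (slack 15).
Slack constraints have shadow price 0 (complementary slackness).
The binding rows give the dual system: 4·y_yeast + 1·y_butter = 16 and 6·y_yeast + 2·y_butter = 27.
→ y_yeast = 2.5 and y_butter = 6.
Shadow price of butter = 6.

6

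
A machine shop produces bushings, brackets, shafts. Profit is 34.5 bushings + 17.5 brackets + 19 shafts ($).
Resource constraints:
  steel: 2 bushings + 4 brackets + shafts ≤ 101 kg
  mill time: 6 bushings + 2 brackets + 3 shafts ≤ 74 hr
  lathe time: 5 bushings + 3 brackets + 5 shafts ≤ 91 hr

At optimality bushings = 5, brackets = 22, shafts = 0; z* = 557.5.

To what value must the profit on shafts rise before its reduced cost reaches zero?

Binding: mill time and lathe time. Non-binding: steel (3 unused).
Since steel is not tight, its dual is 0.
Dual feasibility on the basic columns requires 6·y_mill time + 5·y_lathe time = 34.5, 2·y_mill time + 3·y_lathe time = 17.5.
Solving: y_mill time = 2, y_lathe time = 4.5.
shafts enters the basis when its profit ≥ yᵀa₃ = 2·3 + 4.5·5 = 28.5.

28.5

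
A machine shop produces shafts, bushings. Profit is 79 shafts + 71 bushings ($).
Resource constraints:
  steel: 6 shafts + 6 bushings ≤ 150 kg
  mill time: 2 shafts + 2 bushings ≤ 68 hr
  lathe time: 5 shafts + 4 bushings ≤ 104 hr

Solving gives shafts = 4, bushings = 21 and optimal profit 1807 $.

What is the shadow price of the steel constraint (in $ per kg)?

Check each constraint at x*: steel 150/150 (tight); mill time 50/68 (slack 18); lathe time 104/104 (tight).
Slack constraints have shadow price 0 (complementary slackness).
Dual feasibility on the basic columns requires 6·y_steel + 5·y_lathe time = 79, 6·y_steel + 4·y_lathe time = 71.
→ y_steel = 6.5 and y_lathe time = 8.
Shadow price of steel = 6.5.

6.5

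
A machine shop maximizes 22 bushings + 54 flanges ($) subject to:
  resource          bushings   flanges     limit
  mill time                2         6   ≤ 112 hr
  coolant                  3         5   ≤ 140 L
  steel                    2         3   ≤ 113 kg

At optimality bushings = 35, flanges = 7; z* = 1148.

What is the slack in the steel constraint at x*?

steel used = 2·35 + 3·7 = 91; slack = 113 − 91 = 22.

22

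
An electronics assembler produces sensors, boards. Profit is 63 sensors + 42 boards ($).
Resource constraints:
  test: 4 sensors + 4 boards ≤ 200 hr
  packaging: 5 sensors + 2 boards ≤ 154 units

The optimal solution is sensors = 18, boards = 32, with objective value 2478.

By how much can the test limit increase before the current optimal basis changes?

Binding constraints: test, packaging. The basis is B = [[4,4],[5,2]] with det -12.
Per unit increase in test, x* moves by d = (-0.1667, 0.4167).
The basis stays optimal until sensors reaches 0; allowable increase = 108 hr.

108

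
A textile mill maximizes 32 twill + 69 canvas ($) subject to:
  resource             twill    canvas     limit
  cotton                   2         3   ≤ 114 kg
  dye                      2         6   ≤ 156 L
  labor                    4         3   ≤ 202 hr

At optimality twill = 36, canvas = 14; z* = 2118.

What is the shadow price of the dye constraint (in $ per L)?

At the optimum: cotton uses 114 of 114 (binding); dye uses 156 of 156 (binding); labor uses 186 of 202 (slack = 16).
Slack constraints have shadow price 0 (complementary slackness).
The binding rows give the dual system: 2·y_cotton + 2·y_dye = 32 and 3·y_cotton + 6·y_dye = 69.
Solving: y_cotton = 9, y_dye = 7.
Shadow price of dye = 7.

7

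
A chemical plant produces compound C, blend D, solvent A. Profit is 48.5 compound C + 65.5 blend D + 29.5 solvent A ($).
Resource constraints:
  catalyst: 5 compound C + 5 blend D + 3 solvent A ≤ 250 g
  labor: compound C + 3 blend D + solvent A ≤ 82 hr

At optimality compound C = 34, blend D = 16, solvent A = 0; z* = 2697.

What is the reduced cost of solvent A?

-3

Both catalyst and labor are binding at x*.
The binding rows give the dual system: 5·y_catalyst + 1·y_labor = 48.5 and 5·y_catalyst + 3·y_labor = 65.5.
→ y_catalyst = 8 and y_labor = 8.5.
Reduced cost of solvent A: c₃ − yᵀa₃ = 29.5 − (8·3 + 8.5·1) = 29.5 − 32.5 = -3.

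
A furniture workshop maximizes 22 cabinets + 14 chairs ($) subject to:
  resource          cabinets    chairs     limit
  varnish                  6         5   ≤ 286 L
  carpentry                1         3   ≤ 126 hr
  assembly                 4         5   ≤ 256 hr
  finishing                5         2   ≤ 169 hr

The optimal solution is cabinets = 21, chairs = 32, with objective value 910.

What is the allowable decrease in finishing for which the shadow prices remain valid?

9

Binding constraints: varnish, finishing. The basis is B = [[6,5],[5,2]] with det -13.
Per unit decrease in finishing, x* moves by d = (-0.3846, 0.4615).
The basis stays optimal until carpentry becomes binding; allowable decrease = 9 hr.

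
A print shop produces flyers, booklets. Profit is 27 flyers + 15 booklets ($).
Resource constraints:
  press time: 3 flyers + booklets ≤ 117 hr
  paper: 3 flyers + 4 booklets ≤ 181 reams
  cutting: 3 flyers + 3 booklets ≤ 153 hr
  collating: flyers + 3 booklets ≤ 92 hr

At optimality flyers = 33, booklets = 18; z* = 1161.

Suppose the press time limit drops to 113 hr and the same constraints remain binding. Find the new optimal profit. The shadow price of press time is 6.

1137

Δb = -4, so new z* = 1161 + (6)·(-4) = 1161 − 24 = 1137.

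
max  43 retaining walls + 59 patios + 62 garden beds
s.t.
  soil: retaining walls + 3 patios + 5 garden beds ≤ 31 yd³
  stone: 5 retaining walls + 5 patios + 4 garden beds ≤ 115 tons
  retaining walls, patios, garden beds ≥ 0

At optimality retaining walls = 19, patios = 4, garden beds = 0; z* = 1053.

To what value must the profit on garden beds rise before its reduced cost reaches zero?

68

Both soil and stone are binding at x*.
From A_Bᵀ y = c: 1·y_soil + 5·y_stone = 43; 3·y_soil + 5·y_stone = 59.
Solving: y_soil = 8, y_stone = 7.
garden beds enters the basis when its profit ≥ yᵀa₃ = 8·5 + 7·4 = 68.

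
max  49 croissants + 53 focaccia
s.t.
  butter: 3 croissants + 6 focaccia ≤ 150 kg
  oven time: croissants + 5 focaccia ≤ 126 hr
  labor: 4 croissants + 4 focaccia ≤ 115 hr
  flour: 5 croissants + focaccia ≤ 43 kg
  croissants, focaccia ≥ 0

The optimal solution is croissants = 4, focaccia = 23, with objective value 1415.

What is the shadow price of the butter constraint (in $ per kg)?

8

Binding: butter and flour. Non-binding: oven time (7 unused), labor (7 unused).
Since oven time, labor are not tight, their duals are 0.
From A_Bᵀ y = c: 3·y_butter + 5·y_flour = 49; 6·y_butter + 1·y_flour = 53.
This yields shadow prices y_butter = 8, y_flour = 5.
Shadow price of butter = 8.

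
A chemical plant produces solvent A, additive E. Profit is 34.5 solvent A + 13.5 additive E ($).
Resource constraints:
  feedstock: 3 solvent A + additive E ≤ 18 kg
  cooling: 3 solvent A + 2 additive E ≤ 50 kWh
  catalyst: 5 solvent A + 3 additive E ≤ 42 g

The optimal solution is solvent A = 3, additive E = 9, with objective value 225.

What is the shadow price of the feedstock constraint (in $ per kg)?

9

Binding: feedstock and catalyst. Non-binding: cooling (23 unused).
Since cooling is not tight, its dual is 0.
The binding rows give the dual system: 3·y_feedstock + 5·y_catalyst = 34.5 and 1·y_feedstock + 3·y_catalyst = 13.5.
This yields shadow prices y_feedstock = 9, y_catalyst = 1.5.
Shadow price of feedstock = 9.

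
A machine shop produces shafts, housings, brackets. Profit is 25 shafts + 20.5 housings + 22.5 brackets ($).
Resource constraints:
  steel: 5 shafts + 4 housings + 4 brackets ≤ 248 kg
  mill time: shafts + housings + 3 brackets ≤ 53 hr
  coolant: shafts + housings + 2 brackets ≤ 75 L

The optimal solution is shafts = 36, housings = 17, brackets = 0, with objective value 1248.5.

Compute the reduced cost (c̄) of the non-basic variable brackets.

-3

Binding: steel and mill time. Non-binding: coolant (22 unused).
By complementary slackness, y = 0 for the non-binding constraint.
Dual feasibility on the basic columns requires 5·y_steel + 1·y_mill time = 25, 4·y_steel + 1·y_mill time = 20.5.
Solving: y_steel = 4.5, y_mill time = 2.5.
Reduced cost of brackets: c₃ − yᵀa₃ = 22.5 − (4.5·4 + 2.5·3) = 22.5 − 25.5 = -3.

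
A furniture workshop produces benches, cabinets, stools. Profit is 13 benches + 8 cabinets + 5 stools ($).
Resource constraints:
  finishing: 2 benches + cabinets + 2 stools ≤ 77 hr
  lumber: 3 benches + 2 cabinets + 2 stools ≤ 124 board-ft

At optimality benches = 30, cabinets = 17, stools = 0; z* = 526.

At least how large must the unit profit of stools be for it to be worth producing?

10

Both finishing and lumber are binding at x*.
Dual feasibility on the basic columns requires 2·y_finishing + 3·y_lumber = 13, 1·y_finishing + 2·y_lumber = 8.
This yields shadow prices y_finishing = 2, y_lumber = 3.
stools enters the basis when its profit ≥ yᵀa₃ = 2·2 + 3·2 = 10.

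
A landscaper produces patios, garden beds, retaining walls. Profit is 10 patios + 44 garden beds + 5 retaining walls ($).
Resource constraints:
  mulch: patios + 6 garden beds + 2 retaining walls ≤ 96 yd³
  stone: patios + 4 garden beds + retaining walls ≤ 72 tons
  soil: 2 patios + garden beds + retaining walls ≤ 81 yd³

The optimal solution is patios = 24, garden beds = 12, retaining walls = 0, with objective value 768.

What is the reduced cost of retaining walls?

-7

At the optimum: mulch uses 96 of 96 (binding); stone uses 72 of 72 (binding); soil uses 60 of 81 (slack = 21).
By complementary slackness, y = 0 for the non-binding constraint.
The binding rows give the dual system: 1·y_mulch + 1·y_stone = 10 and 6·y_mulch + 4·y_stone = 44.
Solving: y_mulch = 2, y_stone = 8.
Reduced cost of retaining walls: c₃ − yᵀa₃ = 5 − (2·2 + 8·1) = 5 − 12 = -7.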